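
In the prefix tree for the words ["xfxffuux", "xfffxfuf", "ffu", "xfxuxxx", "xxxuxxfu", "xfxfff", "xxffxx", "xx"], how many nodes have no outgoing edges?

7

Leaves are exactly the stored words that no other stored word extends.
Those words: "ffu", "xfffxfuf", "xfxfff", "xfxffuux", "xfxuxxx", "xxffxx", "xxxuxxfu"
Leaf count: 7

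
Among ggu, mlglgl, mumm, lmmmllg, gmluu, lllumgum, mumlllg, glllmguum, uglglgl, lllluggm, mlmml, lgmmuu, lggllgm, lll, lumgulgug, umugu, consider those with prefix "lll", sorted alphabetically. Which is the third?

lllumgum

Words with prefix "lll", in lexicographic order: "lll", "lllluggm", "lllumgum"
Position 3: lllumgum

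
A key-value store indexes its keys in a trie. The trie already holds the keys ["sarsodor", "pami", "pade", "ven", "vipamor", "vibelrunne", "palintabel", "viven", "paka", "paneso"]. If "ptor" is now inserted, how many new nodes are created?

3

The longest prefix of "ptor" already in the trie is "p" (length 1).
Each of the 3 remaining characters creates one node.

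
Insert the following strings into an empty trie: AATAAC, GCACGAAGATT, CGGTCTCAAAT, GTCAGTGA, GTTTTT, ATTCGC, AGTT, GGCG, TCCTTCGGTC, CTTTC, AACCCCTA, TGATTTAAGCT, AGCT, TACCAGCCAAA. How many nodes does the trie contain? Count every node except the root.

Count nodes per top-level branch (shared prefixes stored once):
  'A'-branch (AACCCCTA, AATAAC, AGCT, AGTT, ATTCGC): 22 nodes
  'C'-branch (CGGTCTCAAAT, CTTTC): 15 nodes
  'G'-branch (GCACGAAGATT, GGCG, GTCAGTGA, GTTTTT): 25 nodes
  'T'-branch (TACCAGCCAAA, TCCTTCGGTC, TGATTTAAGCT): 30 nodes
Sum: 92

92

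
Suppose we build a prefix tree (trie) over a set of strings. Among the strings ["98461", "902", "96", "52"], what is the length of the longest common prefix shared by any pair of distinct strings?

The deepest shared node is where two words last agree before diverging.
"902" and "96" agree on "9" (1 characters) before diverging; nothing deeper is shared.
Longest shared-prefix length: 1

1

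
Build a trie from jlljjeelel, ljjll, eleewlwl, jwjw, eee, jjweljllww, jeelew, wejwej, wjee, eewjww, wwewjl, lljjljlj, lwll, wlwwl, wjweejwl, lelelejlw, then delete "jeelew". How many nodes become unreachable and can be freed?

A node on "jeelew"'s path can go only if nothing else ends at it or branches off below it.
The suffix "eelew" (5 nodes) is used only by "jeelew"; the node for "j" still has the child "l", so pruning stops there.
Nodes removed: 5

5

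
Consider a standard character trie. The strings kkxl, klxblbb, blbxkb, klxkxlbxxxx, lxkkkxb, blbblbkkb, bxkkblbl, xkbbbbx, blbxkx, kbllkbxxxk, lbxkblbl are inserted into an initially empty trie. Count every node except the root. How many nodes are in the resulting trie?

Trace insertions, counting only characters that open a new branch:
  "kkxl" → 4 new (k, k, x, l)
  "klxblbb" → prefix "k" already present; 6 new (l, x, b, l, b, b)
  "blbxkb" → 6 new (b, l, b, x, k, b)
  "klxkxlbxxxx" → prefix "klx" already present; 8 new (k, x, l, b, x, x, x, x)
  "lxkkkxb" → 7 new (l, x, k, k, k, x, b)
  "blbblbkkb" → prefix "blb" already present; 6 new (b, l, b, k, k, b)
  "bxkkblbl" → prefix "b" already present; 7 new (x, k, k, b, l, b, l)
  "xkbbbbx" → 7 new (x, k, b, b, b, b, x)
  "blbxkx" → prefix "blbxk" already present; 1 new (x)
  "kbllkbxxxk" → prefix "k" already present; 9 new (b, l, l, k, b, x, x, x, k)
  "lbxkblbl" → prefix "l" already present; 7 new (b, x, k, b, l, b, l)
Total nodes = 4 + 6 + 6 + 8 + 7 + 6 + 7 + 7 + 1 + 9 + 7 = 68

68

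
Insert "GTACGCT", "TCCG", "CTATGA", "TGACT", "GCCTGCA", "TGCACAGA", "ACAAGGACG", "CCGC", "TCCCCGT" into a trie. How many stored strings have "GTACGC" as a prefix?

Filter for entries beginning with "GTACGC":
Matches: "GTACGCT"
Count: 1

1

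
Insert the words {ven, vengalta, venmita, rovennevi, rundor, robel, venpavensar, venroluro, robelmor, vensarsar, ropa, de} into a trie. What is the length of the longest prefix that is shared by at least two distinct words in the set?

Look for the deepest trie node that still has at least two words in its subtree.
e.g. "robel" and "robelmor" share the prefix "robel" of length 5; no pair shares a longer one.
Longest shared-prefix length: 5

5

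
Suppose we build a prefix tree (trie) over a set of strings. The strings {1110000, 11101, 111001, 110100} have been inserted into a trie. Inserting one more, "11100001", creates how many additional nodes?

"1110000" is already a path in the trie; the remaining "1" must be added.
So 8 − 7 = 1 new nodes.

1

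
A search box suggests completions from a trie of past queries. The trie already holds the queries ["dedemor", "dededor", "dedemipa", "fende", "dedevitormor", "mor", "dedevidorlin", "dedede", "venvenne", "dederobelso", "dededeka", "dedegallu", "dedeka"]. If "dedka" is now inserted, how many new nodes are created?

"ded" is already a path in the trie; the remaining "ka" must be added.
New nodes needed: |"dedka"| − 3 = 5 − 3 = 2.

2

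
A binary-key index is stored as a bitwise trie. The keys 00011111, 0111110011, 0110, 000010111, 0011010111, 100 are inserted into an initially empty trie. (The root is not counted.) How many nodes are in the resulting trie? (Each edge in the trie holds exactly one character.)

Trie structure (* marks end of a word):
(root)
├─ 0
│  ├─ 0
│  │  ├─ 0
│  │  │  ├─ 0
│  │  │  │  └─ 1
│  │  │  │     └─ 0
│  │  │  │        └─ 1
│  │  │  │           └─ 1
│  │  │  │              └─ 1 *
│  │  │  └─ 1
│  │  │     └─ 1
│  │  │        └─ 1
│  │  │           └─ 1
│  │  │              └─ 1 *
│  │  └─ 1
│  │     └─ 1
│  │        └─ 0
│  │           └─ 1
│  │              └─ 0
│  │                 └─ 1
│  │                    └─ 1
│  │                       └─ 1 *
│  └─ 1
│     └─ 1
│        ├─ 0 *
│        └─ 1
│           └─ 1
│              └─ 1
│                 └─ 0
│                    └─ 0
│                       └─ 1
│                          └─ 1 *
└─ 1
   └─ 0
      └─ 0 *
Counting every labelled node above: 35.

35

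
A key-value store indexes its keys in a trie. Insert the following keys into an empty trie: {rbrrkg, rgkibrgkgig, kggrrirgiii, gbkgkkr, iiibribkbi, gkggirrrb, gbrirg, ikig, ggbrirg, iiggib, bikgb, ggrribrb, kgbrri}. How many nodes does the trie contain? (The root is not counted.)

Count nodes per top-level branch (shared prefixes stored once):
  'b'-branch (bikgb): 5 nodes
  'g'-branch (gbkgkkr, gbrirg, ggbrirg, ggrribrb, gkggirrrb): 31 nodes
  'i'-branch (iiggib, iiibribkbi, ikig): 17 nodes
  'k'-branch (kgbrri, kggrrirgiii): 15 nodes
  'r'-branch (rbrrkg, rgkibrgkgig): 16 nodes
Sum: 84

84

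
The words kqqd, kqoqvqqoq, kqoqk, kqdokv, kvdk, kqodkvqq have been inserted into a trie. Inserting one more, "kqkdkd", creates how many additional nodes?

The longest prefix of "kqkdkd" already in the trie is "kq" (length 2).
New nodes needed: |"kqkdkd"| − 2 = 6 − 2 = 4.

4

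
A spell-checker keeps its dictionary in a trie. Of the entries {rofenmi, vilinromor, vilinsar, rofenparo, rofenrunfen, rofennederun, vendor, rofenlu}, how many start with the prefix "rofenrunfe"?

Traverse to the node for "rofenrunfe", then collect every word in that subtree.
Words under "rofenrunfe": rofenrunfen
Count: 1

1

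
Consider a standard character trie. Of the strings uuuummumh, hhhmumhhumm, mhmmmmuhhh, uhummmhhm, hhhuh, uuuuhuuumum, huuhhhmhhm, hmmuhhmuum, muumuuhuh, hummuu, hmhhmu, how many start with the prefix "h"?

Filter for entries beginning with "h":
Words under "h": hhhmumhhumm, hhhuh, hmhhmu, hmmuhhmuum, hummuu, huuhhhmhhm
Count: 6

6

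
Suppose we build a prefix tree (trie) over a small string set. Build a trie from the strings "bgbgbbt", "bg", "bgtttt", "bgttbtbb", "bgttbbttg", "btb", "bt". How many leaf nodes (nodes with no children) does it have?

5

Leaves are exactly the stored words that no other stored word extends.
Those words: "bgbgbbt", "bgttbbttg", "bgttbtbb", "bgtttt", "btb"
Leaf count: 5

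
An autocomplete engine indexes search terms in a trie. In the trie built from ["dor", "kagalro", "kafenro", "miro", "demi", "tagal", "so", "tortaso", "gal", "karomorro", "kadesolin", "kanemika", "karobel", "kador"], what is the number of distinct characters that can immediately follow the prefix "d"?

2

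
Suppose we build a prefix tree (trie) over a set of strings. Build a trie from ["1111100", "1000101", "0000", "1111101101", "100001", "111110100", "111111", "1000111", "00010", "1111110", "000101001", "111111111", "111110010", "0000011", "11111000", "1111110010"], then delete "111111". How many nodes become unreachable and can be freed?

0

A node on "111111"'s path can go only if nothing else ends at it or branches off below it.
Every node on "111111" is still needed (e.g. by "1111110"), so nothing is freed.
Nodes removed: 0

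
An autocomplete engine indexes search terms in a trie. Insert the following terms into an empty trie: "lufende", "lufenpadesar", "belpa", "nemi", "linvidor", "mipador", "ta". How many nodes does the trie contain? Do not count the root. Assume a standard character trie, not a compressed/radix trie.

Trie structure (* marks end of a word):
(root)
├─ b
│  └─ e
│     └─ l
│        └─ p
│           └─ a *
├─ l
│  ├─ i
│  │  └─ n
│  │     └─ v
│  │        └─ i
│  │           └─ d
│  │              └─ o
│  │                 └─ r *
│  └─ u
│     └─ f
│        └─ e
│           └─ n
│              ├─ d
│              │  └─ e *
│              └─ p
│                 └─ a
│                    └─ d
│                       └─ e
│                          └─ s
│                             └─ a
│                                └─ r *
├─ m
│  └─ i
│     └─ p
│        └─ a
│           └─ d
│              └─ o
│                 └─ r *
├─ n
│  └─ e
│     └─ m
│        └─ i *
└─ t
   └─ a *
Counting every labelled node above: 39.

39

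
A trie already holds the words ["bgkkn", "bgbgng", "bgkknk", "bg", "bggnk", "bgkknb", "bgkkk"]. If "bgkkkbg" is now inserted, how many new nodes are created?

"bgkkk" is already a path in the trie; the remaining "bg" must be added.
So 7 − 5 = 2 new nodes.

2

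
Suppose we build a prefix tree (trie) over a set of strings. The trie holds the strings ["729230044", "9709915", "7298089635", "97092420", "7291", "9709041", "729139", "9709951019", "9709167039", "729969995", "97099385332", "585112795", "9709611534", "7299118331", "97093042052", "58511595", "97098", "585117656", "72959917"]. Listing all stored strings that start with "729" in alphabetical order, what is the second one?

DFS of the "729" subtree visits, in order: "7291", "729139", "729230044", "72959917", "7298089635", "7299118331", "729969995"
The 2nd is 729139.

729139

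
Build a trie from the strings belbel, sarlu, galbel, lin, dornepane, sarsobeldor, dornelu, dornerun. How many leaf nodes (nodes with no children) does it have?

A leaf is a node with no children — equivalently, the end of a word that is not a proper prefix of any other stored word.
Those words: "belbel", "dornelu", "dornepane", "dornerun", "galbel", "lin", "sarlu", "sarsobeldor"
Leaf count: 8

8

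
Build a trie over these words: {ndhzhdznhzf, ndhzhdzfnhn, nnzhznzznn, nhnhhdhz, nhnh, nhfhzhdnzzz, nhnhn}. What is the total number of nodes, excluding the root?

For each word, the new-node count is its length minus the longest prefix already in the trie:
  "ndhzhdznhzf" → 11 new (n, d, h, z, h, d, z, n, h, z, f)
  "ndhzhdzfnhn" → prefix "ndhzhdz" already present; 4 new (f, n, h, n)
  "nnzhznzznn" → prefix "n" already present; 9 new (n, z, h, z, n, z, z, n, n)
  "nhnhhdhz" → prefix "n" already present; 7 new (h, n, h, h, d, h, z)
  "nhnh" → prefix "nhnh" already present; 0 new (none)
  "nhfhzhdnzzz" → prefix "nh" already present; 9 new (f, h, z, h, d, n, z, z, z)
  "nhnhn" → prefix "nhnh" already present; 1 new (n)
Total nodes = 11 + 4 + 9 + 7 + 0 + 9 + 1 = 41

41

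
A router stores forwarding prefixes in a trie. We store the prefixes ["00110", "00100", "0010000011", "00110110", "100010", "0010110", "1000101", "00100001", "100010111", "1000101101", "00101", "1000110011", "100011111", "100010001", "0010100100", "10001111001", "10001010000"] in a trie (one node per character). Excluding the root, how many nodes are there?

Trace insertions, counting only characters that open a new branch:
  "00110" → 5 new (0, 0, 1, 1, 0)
  "00100" → prefix "001" already present; 2 new (0, 0)
  "0010000011" → prefix "00100" already present; 5 new (0, 0, 0, 1, 1)
  "00110110" → prefix "00110" already present; 3 new (1, 1, 0)
  "100010" → 6 new (1, 0, 0, 0, 1, 0)
  "0010110" → prefix "0010" already present; 3 new (1, 1, 0)
  "1000101" → prefix "100010" already present; 1 new (1)
  "00100001" → prefix "0010000" already present; 1 new (1)
  "100010111" → prefix "1000101" already present; 2 new (1, 1)
  "1000101101" → prefix "10001011" already present; 2 new (0, 1)
  "00101" → prefix "00101" already present; 0 new (none)
  "1000110011" → prefix "10001" already present; 5 new (1, 0, 0, 1, 1)
  "100011111" → prefix "100011" already present; 3 new (1, 1, 1)
  "100010001" → prefix "100010" already present; 3 new (0, 0, 1)
  "0010100100" → prefix "00101" already present; 5 new (0, 0, 1, 0, 0)
  "10001111001" → prefix "10001111" already present; 3 new (0, 0, 1)
  "10001010000" → prefix "1000101" already present; 4 new (0, 0, 0, 0)
Total nodes = 5 + 2 + 5 + 3 + 6 + 3 + 1 + 1 + 2 + 2 + 0 + 5 + 3 + 3 + 5 + 3 + 4 = 53

53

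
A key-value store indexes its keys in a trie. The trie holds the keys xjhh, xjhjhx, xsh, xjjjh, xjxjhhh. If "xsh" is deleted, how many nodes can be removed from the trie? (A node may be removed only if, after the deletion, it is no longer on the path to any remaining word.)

After clearing the end-marker at "xsh", prune upward until reaching a node still needed by another word.
The suffix "sh" (2 nodes) is used only by "xsh"; the node for "x" still has the child "j", so pruning stops there.
Nodes removed: 2

2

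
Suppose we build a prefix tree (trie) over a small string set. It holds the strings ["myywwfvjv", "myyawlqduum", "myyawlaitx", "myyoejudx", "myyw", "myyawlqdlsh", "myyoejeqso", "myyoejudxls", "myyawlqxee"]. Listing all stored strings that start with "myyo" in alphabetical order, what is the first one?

Filter for "myyo…" and sort: "myyoejeqso", "myyoejudx", "myyoejudxls"
The 1st is myyoejeqso.

myyoejeqso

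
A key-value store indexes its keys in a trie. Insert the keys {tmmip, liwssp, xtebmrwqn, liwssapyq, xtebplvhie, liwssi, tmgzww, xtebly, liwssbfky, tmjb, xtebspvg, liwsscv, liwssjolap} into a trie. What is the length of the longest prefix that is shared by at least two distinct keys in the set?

Equivalently: take the maximum, over all pairs, of their longest common prefix length.
"liwssapyq" and "liwssbfky" agree on "liwss" (5 characters) before diverging; nothing deeper is shared.
Longest shared-prefix length: 5

5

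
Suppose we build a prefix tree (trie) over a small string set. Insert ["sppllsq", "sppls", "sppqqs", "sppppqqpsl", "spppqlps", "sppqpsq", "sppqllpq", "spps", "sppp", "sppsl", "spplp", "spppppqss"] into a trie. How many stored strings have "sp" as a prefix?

12

Traverse to the node for "sp", then collect every word in that subtree.
Matches: "sppllsq", "spplp", "sppls", "sppp", "spppppqss", "sppppqqpsl", "spppqlps", "sppqllpq", "sppqpsq", "sppqqs", "spps", "sppsl"
Count: 12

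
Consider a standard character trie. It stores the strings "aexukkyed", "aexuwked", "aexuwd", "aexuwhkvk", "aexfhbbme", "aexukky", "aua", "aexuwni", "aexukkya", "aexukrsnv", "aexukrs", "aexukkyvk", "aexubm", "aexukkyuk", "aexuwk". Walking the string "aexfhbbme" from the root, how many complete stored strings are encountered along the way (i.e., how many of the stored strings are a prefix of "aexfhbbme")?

1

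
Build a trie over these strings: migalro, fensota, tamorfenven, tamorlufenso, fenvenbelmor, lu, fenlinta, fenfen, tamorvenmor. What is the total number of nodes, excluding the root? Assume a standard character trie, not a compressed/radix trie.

For each word, the new-node count is its length minus the longest prefix already in the trie:
  "migalro" → 7 new (m, i, g, a, l, r, o)
  "fensota" → 7 new (f, e, n, s, o, t, a)
  "tamorfenven" → 11 new (t, a, m, o, r, f, e, n, v, e, n)
  "tamorlufenso" → prefix "tamor" already present; 7 new (l, u, f, e, n, s, o)
  "fenvenbelmor" → prefix "fen" already present; 9 new (v, e, n, b, e, l, m, o, r)
  "lu" → 2 new (l, u)
  "fenlinta" → prefix "fen" already present; 5 new (l, i, n, t, a)
  "fenfen" → prefix "fen" already present; 3 new (f, e, n)
  "tamorvenmor" → prefix "tamor" already present; 6 new (v, e, n, m, o, r)
Total nodes = 7 + 7 + 11 + 7 + 9 + 2 + 5 + 3 + 6 = 57

57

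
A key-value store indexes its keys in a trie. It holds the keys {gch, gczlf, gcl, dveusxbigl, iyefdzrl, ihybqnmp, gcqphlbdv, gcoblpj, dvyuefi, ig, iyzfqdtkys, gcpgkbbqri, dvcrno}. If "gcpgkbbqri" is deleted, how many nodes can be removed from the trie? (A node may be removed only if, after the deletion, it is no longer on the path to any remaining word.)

8

After clearing the end-marker at "gcpgkbbqri", prune upward until reaching a node still needed by another word.
The suffix "pgkbbqri" (8 nodes) is used only by "gcpgkbbqri"; the node for "gc" still has the child "h", so pruning stops there.
Nodes removed: 8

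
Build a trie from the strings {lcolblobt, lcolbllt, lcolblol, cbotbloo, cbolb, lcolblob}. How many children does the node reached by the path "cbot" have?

The children of the "cbot" node are the distinct next characters among strings starting with "cbot".
Characters that immediately follow "cbot" among the stored strings: {b}.
That node has 1 child edge.

1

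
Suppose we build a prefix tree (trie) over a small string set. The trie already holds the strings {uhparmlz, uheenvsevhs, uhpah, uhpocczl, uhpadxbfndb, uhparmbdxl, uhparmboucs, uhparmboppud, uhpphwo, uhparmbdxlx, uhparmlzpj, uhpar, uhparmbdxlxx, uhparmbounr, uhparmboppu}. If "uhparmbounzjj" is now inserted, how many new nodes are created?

3

The longest prefix of "uhparmbounzjj" already in the trie is "uhparmboun" (length 10).
Each of the 3 remaining characters creates one node.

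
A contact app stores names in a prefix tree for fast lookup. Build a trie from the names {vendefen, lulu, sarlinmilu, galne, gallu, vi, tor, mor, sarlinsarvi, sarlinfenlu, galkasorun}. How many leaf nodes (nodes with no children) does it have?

11

A leaf is a node with no children — equivalently, the end of a word that is not a proper prefix of any other stored word.
Those words: "galkasorun", "gallu", "galne", "lulu", "mor", "sarlinfenlu", "sarlinmilu", "sarlinsarvi", "tor", "vendefen", "vi"
Leaf count: 11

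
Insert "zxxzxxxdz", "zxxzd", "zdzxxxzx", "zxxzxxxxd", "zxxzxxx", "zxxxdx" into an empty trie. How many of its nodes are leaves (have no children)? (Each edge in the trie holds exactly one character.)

Leaves are exactly the stored words that no other stored word extends.
Those words: "zdzxxxzx", "zxxxdx", "zxxzd", "zxxzxxxdz", "zxxzxxxxd"
Leaf count: 5

5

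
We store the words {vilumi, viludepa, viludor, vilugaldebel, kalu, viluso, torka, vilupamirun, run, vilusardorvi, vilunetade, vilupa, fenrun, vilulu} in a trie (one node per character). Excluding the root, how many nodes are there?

Trace insertions, counting only characters that open a new branch:
  "vilumi" → 6 new (v, i, l, u, m, i)
  "viludepa" → prefix "vilu" already present; 4 new (d, e, p, a)
  "viludor" → prefix "vilud" already present; 2 new (o, r)
  "vilugaldebel" → prefix "vilu" already present; 8 new (g, a, l, d, e, b, e, l)
  "kalu" → 4 new (k, a, l, u)
  "viluso" → prefix "vilu" already present; 2 new (s, o)
  "torka" → 5 new (t, o, r, k, a)
  "vilupamirun" → prefix "vilu" already present; 7 new (p, a, m, i, r, u, n)
  "run" → 3 new (r, u, n)
  "vilusardorvi" → prefix "vilus" already present; 7 new (a, r, d, o, r, v, i)
  "vilunetade" → prefix "vilu" already present; 6 new (n, e, t, a, d, e)
  "vilupa" → prefix "vilupa" already present; 0 new (none)
  "fenrun" → 6 new (f, e, n, r, u, n)
  "vilulu" → prefix "vilu" already present; 2 new (l, u)
Total nodes = 6 + 4 + 2 + 8 + 4 + 2 + 5 + 7 + 3 + 7 + 6 + 0 + 6 + 2 = 62

62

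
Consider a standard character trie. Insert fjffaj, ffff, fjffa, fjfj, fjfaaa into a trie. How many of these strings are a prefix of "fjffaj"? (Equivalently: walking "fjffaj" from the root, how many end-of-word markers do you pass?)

Walk "fjffaj" from the root; an end-of-word marker is hit whenever a stored word is a prefix of "fjffaj".
Prefixes of the query that are stored words: "fjffa", "fjffaj"
Count: 2

2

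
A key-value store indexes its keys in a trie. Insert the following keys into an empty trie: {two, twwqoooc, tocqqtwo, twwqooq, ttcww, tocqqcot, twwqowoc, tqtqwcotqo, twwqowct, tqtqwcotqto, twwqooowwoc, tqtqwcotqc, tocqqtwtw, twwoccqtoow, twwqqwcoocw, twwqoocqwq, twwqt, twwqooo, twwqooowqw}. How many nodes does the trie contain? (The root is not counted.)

69

Trace insertions, counting only characters that open a new branch:
  "two" → 3 new (t, w, o)
  "twwqoooc" → prefix "tw" already present; 6 new (w, q, o, o, o, c)
  "tocqqtwo" → prefix "t" already present; 7 new (o, c, q, q, t, w, o)
  "twwqooq" → prefix "twwqoo" already present; 1 new (q)
  "ttcww" → prefix "t" already present; 4 new (t, c, w, w)
  "tocqqcot" → prefix "tocqq" already present; 3 new (c, o, t)
  "twwqowoc" → prefix "twwqo" already present; 3 new (w, o, c)
  "tqtqwcotqo" → prefix "t" already present; 9 new (q, t, q, w, c, o, t, q, o)
  "twwqowct" → prefix "twwqow" already present; 2 new (c, t)
  "tqtqwcotqto" → prefix "tqtqwcotq" already present; 2 new (t, o)
  "twwqooowwoc" → prefix "twwqooo" already present; 4 new (w, w, o, c)
  "tqtqwcotqc" → prefix "tqtqwcotq" already present; 1 new (c)
  "tocqqtwtw" → prefix "tocqqtw" already present; 2 new (t, w)
  "twwoccqtoow" → prefix "tww" already present; 8 new (o, c, c, q, t, o, o, w)
  "twwqqwcoocw" → prefix "twwq" already present; 7 new (q, w, c, o, o, c, w)
  "twwqoocqwq" → prefix "twwqoo" already present; 4 new (c, q, w, q)
  "twwqt" → prefix "twwq" already present; 1 new (t)
  "twwqooo" → prefix "twwqooo" already present; 0 new (none)
  "twwqooowqw" → prefix "twwqooow" already present; 2 new (q, w)
Total nodes = 3 + 6 + 7 + 1 + 4 + 3 + 3 + 9 + 2 + 2 + 4 + 1 + 2 + 8 + 7 + 4 + 1 + 0 + 2 = 69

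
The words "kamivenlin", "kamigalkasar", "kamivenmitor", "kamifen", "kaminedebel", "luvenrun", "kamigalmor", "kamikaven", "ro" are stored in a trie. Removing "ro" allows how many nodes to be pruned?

After clearing the end-marker at "ro", prune upward until reaching a node still needed by another word.
No other word shares any prefix with "ro", so all 2 of its nodes go.
Nodes removed: 2

2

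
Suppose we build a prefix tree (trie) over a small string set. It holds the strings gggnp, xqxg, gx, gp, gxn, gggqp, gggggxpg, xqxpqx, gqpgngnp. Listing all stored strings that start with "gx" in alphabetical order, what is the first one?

gx

Words with prefix "gx", in lexicographic order: "gx", "gxn"
Position 1: gx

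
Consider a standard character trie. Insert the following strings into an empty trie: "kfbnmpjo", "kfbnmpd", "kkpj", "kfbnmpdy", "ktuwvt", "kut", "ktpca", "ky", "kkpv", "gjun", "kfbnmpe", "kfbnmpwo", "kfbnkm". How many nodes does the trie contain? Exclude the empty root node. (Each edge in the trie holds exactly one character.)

34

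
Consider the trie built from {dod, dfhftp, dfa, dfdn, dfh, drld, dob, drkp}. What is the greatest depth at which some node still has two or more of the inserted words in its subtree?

3

Equivalently: take the maximum, over all pairs, of their longest common prefix length.
e.g. "dfh" and "dfhftp" share the prefix "dfh" of length 3; no pair shares a longer one.
Longest shared-prefix length: 3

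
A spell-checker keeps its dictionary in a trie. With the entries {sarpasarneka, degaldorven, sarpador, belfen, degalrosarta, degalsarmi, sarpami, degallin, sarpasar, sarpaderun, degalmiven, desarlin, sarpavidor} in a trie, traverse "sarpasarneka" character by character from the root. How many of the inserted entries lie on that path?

Walk "sarpasarneka" from the root; an end-of-word marker is hit whenever a stored word is a prefix of "sarpasarneka".
Prefixes of the query that are stored words: "sarpasar", "sarpasarneka"
Count: 2

2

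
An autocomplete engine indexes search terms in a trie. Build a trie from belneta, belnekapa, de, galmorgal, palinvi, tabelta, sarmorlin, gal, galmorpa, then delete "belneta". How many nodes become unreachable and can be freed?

2

After clearing the end-marker at "belneta", prune upward until reaching a node still needed by another word.
The suffix "ta" (2 nodes) is used only by "belneta"; the node for "belne" still has the child "k", so pruning stops there.
Nodes removed: 2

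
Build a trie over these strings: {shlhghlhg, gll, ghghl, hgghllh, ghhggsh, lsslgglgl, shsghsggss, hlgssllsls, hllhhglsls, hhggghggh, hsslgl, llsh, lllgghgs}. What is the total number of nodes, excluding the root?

84

Count nodes per top-level branch (shared prefixes stored once):
  'g'-branch (ghghl, ghhggsh, gll): 12 nodes
  'h'-branch (hgghllh, hhggghggh, hlgssllsls, hllhhglsls, hsslgl): 37 nodes
  'l'-branch (lllgghgs, llsh, lsslgglgl): 18 nodes
  's'-branch (shlhghlhg, shsghsggss): 17 nodes
Sum: 84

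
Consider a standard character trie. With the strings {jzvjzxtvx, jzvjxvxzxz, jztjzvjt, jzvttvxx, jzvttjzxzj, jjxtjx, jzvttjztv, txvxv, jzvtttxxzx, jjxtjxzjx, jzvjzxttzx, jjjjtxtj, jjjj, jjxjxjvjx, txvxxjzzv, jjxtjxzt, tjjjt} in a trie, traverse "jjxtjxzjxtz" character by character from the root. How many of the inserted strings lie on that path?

Check each prefix of "jjxtjxzjxtz" against the stored set — each match is an end-marker on the path.
Prefixes of the query that are stored words: "jjxtjx", "jjxtjxzjx"
Count: 2

2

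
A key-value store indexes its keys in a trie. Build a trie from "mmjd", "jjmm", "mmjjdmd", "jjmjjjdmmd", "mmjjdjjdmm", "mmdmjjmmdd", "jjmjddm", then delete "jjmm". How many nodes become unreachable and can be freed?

Walk "jjmm" from the leaf back toward the root, removing each node that no remaining word uses.
The suffix "m" (1 node) is used only by "jjmm"; the node for "jjm" still has the child "j", so pruning stops there.
Nodes removed: 1

1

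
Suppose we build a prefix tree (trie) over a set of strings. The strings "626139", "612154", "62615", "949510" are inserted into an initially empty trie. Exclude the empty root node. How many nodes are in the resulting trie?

18

Trie structure (* marks end of a word):
(root)
├─ 6
│  ├─ 1
│  │  └─ 2
│  │     └─ 1
│  │        └─ 5
│  │           └─ 4 *
│  └─ 2
│     └─ 6
│        └─ 1
│           ├─ 3
│           │  └─ 9 *
│           └─ 5 *
└─ 9
   └─ 4
      └─ 9
         └─ 5
            └─ 1
               └─ 0 *
Counting every labelled node above: 18.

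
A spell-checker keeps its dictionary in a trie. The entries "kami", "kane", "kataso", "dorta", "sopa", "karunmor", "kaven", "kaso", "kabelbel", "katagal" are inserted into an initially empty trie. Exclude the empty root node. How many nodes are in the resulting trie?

Trie structure (* marks end of a word):
(root)
├─ d
│  └─ o
│     └─ r
│        └─ t
│           └─ a *
├─ k
│  └─ a
│     ├─ b
│     │  └─ e
│     │     └─ l
│     │        └─ b
│     │           └─ e
│     │              └─ l *
│     ├─ m
│     │  └─ i *
│     ├─ n
│     │  └─ e *
│     ├─ r
│     │  └─ u
│     │     └─ n
│     │        └─ m
│     │           └─ o
│     │              └─ r *
│     ├─ s
│     │  └─ o *
│     ├─ t
│     │  └─ a
│     │     ├─ g
│     │     │  └─ a
│     │     │     └─ l *
│     │     └─ s
│     │        └─ o *
│     └─ v
│        └─ e
│           └─ n *
└─ s
   └─ o
      └─ p
         └─ a *
Counting every labelled node above: 39.

39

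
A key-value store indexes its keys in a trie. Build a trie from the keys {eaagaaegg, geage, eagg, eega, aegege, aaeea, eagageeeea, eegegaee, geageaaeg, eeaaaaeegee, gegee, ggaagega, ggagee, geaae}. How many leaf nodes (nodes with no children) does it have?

13

Leaves are exactly the stored words that no other stored word extends.
Those words: "aaeea", "aegege", "eaagaaegg", "eagageeeea", "eagg", "eeaaaaeegee", "eega", "eegegaee", "geaae", "geageaaeg", "gegee", "ggaagega", "ggagee"
Leaf count: 13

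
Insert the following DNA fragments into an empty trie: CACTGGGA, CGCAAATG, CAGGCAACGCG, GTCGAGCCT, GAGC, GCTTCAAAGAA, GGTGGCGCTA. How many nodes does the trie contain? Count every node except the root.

55

Insert word by word; a character creates a node only if that edge doesn't already exist:
  "CACTGGGA" → 8 new (C, A, C, T, G, G, G, A)
  "CGCAAATG" → prefix "C" already present; 7 new (G, C, A, A, A, T, G)
  "CAGGCAACGCG" → prefix "CA" already present; 9 new (G, G, C, A, A, C, G, C, G)
  "GTCGAGCCT" → 9 new (G, T, C, G, A, G, C, C, T)
  "GAGC" → prefix "G" already present; 3 new (A, G, C)
  "GCTTCAAAGAA" → prefix "G" already present; 10 new (C, T, T, C, A, A, A, G, A, A)
  "GGTGGCGCTA" → prefix "G" already present; 9 new (G, T, G, G, C, G, C, T, A)
Total nodes = 8 + 7 + 9 + 9 + 3 + 10 + 9 = 55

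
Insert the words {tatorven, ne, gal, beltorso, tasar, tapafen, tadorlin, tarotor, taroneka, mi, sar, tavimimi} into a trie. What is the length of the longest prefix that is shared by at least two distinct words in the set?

Equivalently: take the maximum, over all pairs, of their longest common prefix length.
"taroneka" and "tarotor" agree on "taro" (4 characters) before diverging; nothing deeper is shared.
Longest shared-prefix length: 4

4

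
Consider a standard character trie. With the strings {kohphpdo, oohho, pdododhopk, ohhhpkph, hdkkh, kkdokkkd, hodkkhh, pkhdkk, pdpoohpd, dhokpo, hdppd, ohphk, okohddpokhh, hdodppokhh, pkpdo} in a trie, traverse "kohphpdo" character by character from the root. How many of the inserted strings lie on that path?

1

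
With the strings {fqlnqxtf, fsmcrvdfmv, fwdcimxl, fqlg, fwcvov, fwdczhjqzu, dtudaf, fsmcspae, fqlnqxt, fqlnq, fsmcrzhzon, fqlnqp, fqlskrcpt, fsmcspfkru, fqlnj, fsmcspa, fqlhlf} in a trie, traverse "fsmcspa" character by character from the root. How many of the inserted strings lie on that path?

Check each prefix of "fsmcspa" against the stored set — each match is an end-marker on the path.
Prefixes of the query that are stored words: "fsmcspa"
Count: 1

1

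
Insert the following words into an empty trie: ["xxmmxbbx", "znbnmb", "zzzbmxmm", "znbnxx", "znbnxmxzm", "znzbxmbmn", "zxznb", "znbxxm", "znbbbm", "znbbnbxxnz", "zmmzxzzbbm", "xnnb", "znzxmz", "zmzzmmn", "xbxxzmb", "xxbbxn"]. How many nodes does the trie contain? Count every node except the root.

For each word, the new-node count is its length minus the longest prefix already in the trie:
  "xxmmxbbx" → 8 new (x, x, m, m, x, b, b, x)
  "znbnmb" → 6 new (z, n, b, n, m, b)
  "zzzbmxmm" → prefix "z" already present; 7 new (z, z, b, m, x, m, m)
  "znbnxx" → prefix "znbn" already present; 2 new (x, x)
  "znbnxmxzm" → prefix "znbnx" already present; 4 new (m, x, z, m)
  "znzbxmbmn" → prefix "zn" already present; 7 new (z, b, x, m, b, m, n)
  "zxznb" → prefix "z" already present; 4 new (x, z, n, b)
  "znbxxm" → prefix "znb" already present; 3 new (x, x, m)
  "znbbbm" → prefix "znb" already present; 3 new (b, b, m)
  "znbbnbxxnz" → prefix "znbb" already present; 6 new (n, b, x, x, n, z)
  "zmmzxzzbbm" → prefix "z" already present; 9 new (m, m, z, x, z, z, b, b, m)
  "xnnb" → prefix "x" already present; 3 new (n, n, b)
  "znzxmz" → prefix "znz" already present; 3 new (x, m, z)
  "zmzzmmn" → prefix "zm" already present; 5 new (z, z, m, m, n)
  "xbxxzmb" → prefix "x" already present; 6 new (b, x, x, z, m, b)
  "xxbbxn" → prefix "xx" already present; 4 new (b, b, x, n)
Total nodes = 8 + 6 + 7 + 2 + 4 + 7 + 4 + 3 + 3 + 6 + 9 + 3 + 3 + 5 + 6 + 4 = 80

80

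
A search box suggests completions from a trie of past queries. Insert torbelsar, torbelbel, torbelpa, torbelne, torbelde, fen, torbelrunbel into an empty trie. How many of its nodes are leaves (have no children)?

7

Leaves are exactly the stored words that no other stored word extends.
Those words: "fen", "torbelbel", "torbelde", "torbelne", "torbelpa", "torbelrunbel", "torbelsar"
Leaf count: 7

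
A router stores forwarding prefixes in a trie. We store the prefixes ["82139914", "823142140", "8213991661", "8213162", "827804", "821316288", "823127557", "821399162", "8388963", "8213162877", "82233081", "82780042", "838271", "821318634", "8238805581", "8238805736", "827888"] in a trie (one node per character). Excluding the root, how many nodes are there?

69

Insert word by word; a character creates a node only if that edge doesn't already exist:
  "82139914" → 8 new (8, 2, 1, 3, 9, 9, 1, 4)
  "823142140" → prefix "82" already present; 7 new (3, 1, 4, 2, 1, 4, 0)
  "8213991661" → prefix "8213991" already present; 3 new (6, 6, 1)
  "8213162" → prefix "8213" already present; 3 new (1, 6, 2)
  "827804" → prefix "82" already present; 4 new (7, 8, 0, 4)
  "821316288" → prefix "8213162" already present; 2 new (8, 8)
  "823127557" → prefix "8231" already present; 5 new (2, 7, 5, 5, 7)
  "821399162" → prefix "82139916" already present; 1 new (2)
  "8388963" → prefix "8" already present; 6 new (3, 8, 8, 9, 6, 3)
  "8213162877" → prefix "82131628" already present; 2 new (7, 7)
  "82233081" → prefix "82" already present; 6 new (2, 3, 3, 0, 8, 1)
  "82780042" → prefix "82780" already present; 3 new (0, 4, 2)
  "838271" → prefix "838" already present; 3 new (2, 7, 1)
  "821318634" → prefix "82131" already present; 4 new (8, 6, 3, 4)
  "8238805581" → prefix "823" already present; 7 new (8, 8, 0, 5, 5, 8, 1)
  "8238805736" → prefix "8238805" already present; 3 new (7, 3, 6)
  "827888" → prefix "8278" already present; 2 new (8, 8)
Total nodes = 8 + 7 + 3 + 3 + 4 + 2 + 5 + 1 + 6 + 2 + 6 + 3 + 3 + 4 + 7 + 3 + 2 = 69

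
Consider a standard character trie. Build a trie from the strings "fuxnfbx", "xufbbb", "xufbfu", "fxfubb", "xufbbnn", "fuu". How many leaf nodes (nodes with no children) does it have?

6

A leaf is a node with no children — equivalently, the end of a word that is not a proper prefix of any other stored word.
Those words: "fuu", "fuxnfbx", "fxfubb", "xufbbb", "xufbbnn", "xufbfu"
Leaf count: 6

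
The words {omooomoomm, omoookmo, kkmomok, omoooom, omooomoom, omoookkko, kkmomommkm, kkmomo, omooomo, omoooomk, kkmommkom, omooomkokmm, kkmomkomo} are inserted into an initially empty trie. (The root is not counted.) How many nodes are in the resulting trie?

Count nodes per top-level branch (shared prefixes stored once):
  'k'-branch (kkmomkomo, kkmommkom, kkmomo, kkmomok, kkmomommkm): 19 nodes
  'o'-branch (omoookkko, omoookmo, omooomkokmm, omooomo, omooomoom, omooomoomm, omoooom, omoooomk): 24 nodes
Sum: 43

43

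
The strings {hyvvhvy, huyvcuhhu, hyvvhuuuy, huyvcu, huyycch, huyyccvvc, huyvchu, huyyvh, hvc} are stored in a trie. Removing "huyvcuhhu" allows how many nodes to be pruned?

3

Walk "huyvcuhhu" from the leaf back toward the root, removing each node that no remaining word uses.
The suffix "hhu" (3 nodes) is used only by "huyvcuhhu"; "huyvcu" is itself a stored word, so pruning stops there.
Nodes removed: 3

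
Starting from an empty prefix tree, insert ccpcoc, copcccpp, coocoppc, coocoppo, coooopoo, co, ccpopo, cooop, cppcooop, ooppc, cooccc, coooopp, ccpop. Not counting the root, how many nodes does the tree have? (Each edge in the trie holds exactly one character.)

44

Count nodes per top-level branch (shared prefixes stored once):
  'c'-branch (ccpcoc, ccpop, ccpopo, co, cooccc, coocoppc, coocoppo, coooopoo, coooopp, cooop, copcccpp, cppcooop): 39 nodes
  'o'-branch (ooppc): 5 nodes
Sum: 44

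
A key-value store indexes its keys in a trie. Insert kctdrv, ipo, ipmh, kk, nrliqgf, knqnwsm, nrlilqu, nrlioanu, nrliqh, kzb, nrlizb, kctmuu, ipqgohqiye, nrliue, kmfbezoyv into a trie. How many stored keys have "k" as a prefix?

6

Traverse to the node for "k", then collect every word in that subtree.
Matches: "kctdrv", "kctmuu", "kk", "kmfbezoyv", "knqnwsm", "kzb"
Count: 6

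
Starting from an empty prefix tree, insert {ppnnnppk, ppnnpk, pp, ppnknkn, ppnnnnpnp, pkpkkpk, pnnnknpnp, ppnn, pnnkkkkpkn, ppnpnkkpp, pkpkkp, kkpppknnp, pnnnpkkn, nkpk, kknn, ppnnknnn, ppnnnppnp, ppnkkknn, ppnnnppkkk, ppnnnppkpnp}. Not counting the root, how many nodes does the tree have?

79

Trace insertions, counting only characters that open a new branch:
  "ppnnnppk" → 8 new (p, p, n, n, n, p, p, k)
  "ppnnpk" → prefix "ppnn" already present; 2 new (p, k)
  "pp" → prefix "pp" already present; 0 new (none)
  "ppnknkn" → prefix "ppn" already present; 4 new (k, n, k, n)
  "ppnnnnpnp" → prefix "ppnnn" already present; 4 new (n, p, n, p)
  "pkpkkpk" → prefix "p" already present; 6 new (k, p, k, k, p, k)
  "pnnnknpnp" → prefix "p" already present; 8 new (n, n, n, k, n, p, n, p)
  "ppnn" → prefix "ppnn" already present; 0 new (none)
  "pnnkkkkpkn" → prefix "pnn" already present; 7 new (k, k, k, k, p, k, n)
  "ppnpnkkpp" → prefix "ppn" already present; 6 new (p, n, k, k, p, p)
  "pkpkkp" → prefix "pkpkkp" already present; 0 new (none)
  "kkpppknnp" → 9 new (k, k, p, p, p, k, n, n, p)
  "pnnnpkkn" → prefix "pnnn" already present; 4 new (p, k, k, n)
  "nkpk" → 4 new (n, k, p, k)
  "kknn" → prefix "kk" already present; 2 new (n, n)
  "ppnnknnn" → prefix "ppnn" already present; 4 new (k, n, n, n)
  "ppnnnppnp" → prefix "ppnnnpp" already present; 2 new (n, p)
  "ppnkkknn" → prefix "ppnk" already present; 4 new (k, k, n, n)
  "ppnnnppkkk" → prefix "ppnnnppk" already present; 2 new (k, k)
  "ppnnnppkpnp" → prefix "ppnnnppk" already present; 3 new (p, n, p)
Total nodes = 8 + 2 + 0 + 4 + 4 + 6 + 8 + 0 + 7 + 6 + 0 + 9 + 4 + 4 + 2 + 4 + 2 + 4 + 2 + 3 = 79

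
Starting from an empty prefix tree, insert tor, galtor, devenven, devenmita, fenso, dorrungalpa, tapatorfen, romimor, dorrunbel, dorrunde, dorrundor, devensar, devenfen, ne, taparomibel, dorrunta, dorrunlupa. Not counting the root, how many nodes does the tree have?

80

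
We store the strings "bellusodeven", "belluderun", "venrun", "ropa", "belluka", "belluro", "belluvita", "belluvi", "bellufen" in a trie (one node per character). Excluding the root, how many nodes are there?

Trie structure (* marks end of a word):
(root)
├─ b
│  └─ e
│     └─ l
│        └─ l
│           └─ u
│              ├─ d
│              │  └─ e
│              │     └─ r
│              │        └─ u
│              │           └─ n *
│              ├─ f
│              │  └─ e
│              │     └─ n *
│              ├─ k
│              │  └─ a *
│              ├─ r
│              │  └─ o *
│              ├─ s
│              │  └─ o
│              │     └─ d
│              │        └─ e
│              │           └─ v
│              │              └─ e
│              │                 └─ n *
│              └─ v
│                 └─ i *
│                    └─ t
│                       └─ a *
├─ r
│  └─ o
│     └─ p
│        └─ a *
└─ v
   └─ e
      └─ n
         └─ r
            └─ u
               └─ n *
Counting every labelled node above: 38.

38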